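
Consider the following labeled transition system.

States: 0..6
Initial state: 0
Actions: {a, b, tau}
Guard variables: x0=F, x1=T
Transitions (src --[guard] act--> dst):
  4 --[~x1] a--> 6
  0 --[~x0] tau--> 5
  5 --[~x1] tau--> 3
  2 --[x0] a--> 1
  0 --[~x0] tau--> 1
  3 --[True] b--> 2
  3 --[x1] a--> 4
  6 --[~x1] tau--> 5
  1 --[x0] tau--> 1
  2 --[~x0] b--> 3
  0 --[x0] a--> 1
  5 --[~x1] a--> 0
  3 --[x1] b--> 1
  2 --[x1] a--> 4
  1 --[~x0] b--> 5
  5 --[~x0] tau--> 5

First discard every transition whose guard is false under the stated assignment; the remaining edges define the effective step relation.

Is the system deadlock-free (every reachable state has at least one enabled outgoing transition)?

Reach set: {0,1,5}
  0: tau→1  tau→5  [2 out]
  1: b→5  [1 out]
  5: tau→5  [1 out]

Answer: DEADLOCK-FREE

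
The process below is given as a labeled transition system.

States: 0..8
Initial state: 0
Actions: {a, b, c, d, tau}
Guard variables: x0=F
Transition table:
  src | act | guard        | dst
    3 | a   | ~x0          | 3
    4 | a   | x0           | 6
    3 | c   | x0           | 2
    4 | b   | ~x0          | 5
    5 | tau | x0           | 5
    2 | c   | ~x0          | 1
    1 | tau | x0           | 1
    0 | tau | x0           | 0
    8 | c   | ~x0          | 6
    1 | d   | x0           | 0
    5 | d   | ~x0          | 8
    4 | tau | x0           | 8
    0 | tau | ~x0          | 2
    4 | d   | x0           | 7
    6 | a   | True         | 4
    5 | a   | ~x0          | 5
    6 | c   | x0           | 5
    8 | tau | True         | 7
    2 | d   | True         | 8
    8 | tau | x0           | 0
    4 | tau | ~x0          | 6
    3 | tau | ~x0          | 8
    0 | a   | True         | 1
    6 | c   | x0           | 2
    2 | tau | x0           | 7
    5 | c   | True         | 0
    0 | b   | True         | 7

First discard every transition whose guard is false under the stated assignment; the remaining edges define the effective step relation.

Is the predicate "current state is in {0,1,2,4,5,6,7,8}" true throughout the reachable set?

Allowed set {0,1,2,4,5,6,7,8}
R = {0,1,2,4,5,6,7,8}
  0: safe
  1: safe
  2: safe
  4: safe
  5: safe
  6: safe
  7: safe
  8: safe

Answer: INVARIANT HOLDS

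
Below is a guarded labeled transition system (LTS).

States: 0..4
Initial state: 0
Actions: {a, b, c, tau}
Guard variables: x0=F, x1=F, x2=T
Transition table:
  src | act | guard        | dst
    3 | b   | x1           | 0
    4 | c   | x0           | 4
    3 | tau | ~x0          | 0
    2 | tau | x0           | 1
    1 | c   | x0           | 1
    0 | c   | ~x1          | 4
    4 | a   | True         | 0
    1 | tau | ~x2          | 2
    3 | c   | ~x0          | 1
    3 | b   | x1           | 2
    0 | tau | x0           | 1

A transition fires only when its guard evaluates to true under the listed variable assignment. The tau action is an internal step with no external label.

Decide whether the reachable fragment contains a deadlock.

Reachable = {0,4}
  0: c→4  [1 out]
  4: a→0  [1 out]

Answer: DEADLOCK-FREE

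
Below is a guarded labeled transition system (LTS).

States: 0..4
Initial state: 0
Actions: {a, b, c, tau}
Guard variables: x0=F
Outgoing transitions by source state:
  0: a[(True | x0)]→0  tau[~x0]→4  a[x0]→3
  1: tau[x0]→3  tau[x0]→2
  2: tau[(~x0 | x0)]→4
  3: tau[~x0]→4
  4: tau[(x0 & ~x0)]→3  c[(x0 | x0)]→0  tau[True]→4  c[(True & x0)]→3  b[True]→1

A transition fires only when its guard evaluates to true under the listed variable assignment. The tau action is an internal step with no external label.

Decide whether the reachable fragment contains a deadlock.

Answer: DEADLOCK at state 1

Trace:
R = {0,1,4}
  0: a→0  tau→4  [2 out]
  1: ∅  [STUCK]
  4: b→1  tau→4  [2 out]
Path to 1: tau·b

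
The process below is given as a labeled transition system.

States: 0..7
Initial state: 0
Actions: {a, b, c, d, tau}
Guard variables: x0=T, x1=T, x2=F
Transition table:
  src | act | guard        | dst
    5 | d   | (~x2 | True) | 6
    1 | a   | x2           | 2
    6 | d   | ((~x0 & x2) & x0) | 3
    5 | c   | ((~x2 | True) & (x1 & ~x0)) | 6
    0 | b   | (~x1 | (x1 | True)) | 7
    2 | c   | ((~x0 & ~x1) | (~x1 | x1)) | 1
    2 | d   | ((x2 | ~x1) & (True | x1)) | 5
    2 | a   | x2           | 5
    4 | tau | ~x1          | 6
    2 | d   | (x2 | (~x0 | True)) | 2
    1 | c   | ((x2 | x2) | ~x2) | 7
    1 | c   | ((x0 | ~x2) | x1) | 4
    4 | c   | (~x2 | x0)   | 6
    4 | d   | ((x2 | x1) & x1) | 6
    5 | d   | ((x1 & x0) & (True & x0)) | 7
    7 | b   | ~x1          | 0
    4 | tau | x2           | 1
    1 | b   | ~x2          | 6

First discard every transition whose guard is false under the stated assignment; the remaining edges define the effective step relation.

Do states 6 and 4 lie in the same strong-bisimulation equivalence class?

Bisimulation quotient by refinement:
  π0 = {{0,1,2,3,4,5,6,7}}
  π1 = {{0},{1},{2,4},{3,6,7},{5}}
  π2 = {{0},{1},{2},{3,6,7},{4},{5}}
stable after 3 split(s): 6 block(s)
class of 6: {3,6,7}; class of 4: {4}

Answer: NOT BISIMILAR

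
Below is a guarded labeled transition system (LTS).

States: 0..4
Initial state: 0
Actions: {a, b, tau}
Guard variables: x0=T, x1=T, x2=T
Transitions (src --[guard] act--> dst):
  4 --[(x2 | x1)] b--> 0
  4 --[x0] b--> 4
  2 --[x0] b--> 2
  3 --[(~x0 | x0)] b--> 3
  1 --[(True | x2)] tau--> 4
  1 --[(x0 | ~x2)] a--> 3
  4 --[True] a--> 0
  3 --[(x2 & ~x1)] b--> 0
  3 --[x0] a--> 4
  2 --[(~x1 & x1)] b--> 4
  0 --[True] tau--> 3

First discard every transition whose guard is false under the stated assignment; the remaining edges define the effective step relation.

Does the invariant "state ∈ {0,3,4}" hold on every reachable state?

Inv-set: {0,3,4}
Reachable = {0,3,4}
  0: ok
  3: ok
  4: ok

Answer: INVARIANT HOLDS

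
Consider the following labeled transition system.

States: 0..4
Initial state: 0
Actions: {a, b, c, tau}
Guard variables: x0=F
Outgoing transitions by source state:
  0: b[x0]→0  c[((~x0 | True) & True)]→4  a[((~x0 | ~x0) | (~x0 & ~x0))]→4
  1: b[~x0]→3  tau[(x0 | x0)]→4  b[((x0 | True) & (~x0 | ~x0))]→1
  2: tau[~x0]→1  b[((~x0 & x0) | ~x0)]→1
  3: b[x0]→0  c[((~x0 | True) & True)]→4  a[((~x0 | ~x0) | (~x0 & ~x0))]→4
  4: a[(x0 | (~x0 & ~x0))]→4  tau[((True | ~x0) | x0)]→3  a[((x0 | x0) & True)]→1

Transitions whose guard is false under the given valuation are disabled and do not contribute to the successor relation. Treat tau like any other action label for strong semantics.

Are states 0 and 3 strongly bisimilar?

Answer: BISIMILAR

Working:
Refine partition for ~:
  P[0] = {{0,1,2,3,4}}
  P[1] = {{0,3},{1},{2},{4}}
4 equivalence class(es) (converged in 2)
class of 0: {0,3}; class of 3: {0,3}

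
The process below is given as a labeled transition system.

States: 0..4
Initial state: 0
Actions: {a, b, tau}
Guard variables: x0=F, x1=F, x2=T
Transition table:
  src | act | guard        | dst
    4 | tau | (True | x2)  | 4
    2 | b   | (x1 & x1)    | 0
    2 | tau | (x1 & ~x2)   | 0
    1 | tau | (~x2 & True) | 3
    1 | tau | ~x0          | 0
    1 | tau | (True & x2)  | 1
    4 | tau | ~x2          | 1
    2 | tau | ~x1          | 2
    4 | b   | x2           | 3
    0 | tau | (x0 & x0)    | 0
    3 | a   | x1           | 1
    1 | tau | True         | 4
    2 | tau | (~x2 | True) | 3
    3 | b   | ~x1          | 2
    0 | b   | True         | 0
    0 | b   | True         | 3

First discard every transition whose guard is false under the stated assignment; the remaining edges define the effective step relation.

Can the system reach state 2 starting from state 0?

Answer: REACHABLE

Trace:
After dropping false guards: 10 live edges.
L0 = {0}
L1 = {3}  cumulative {0,3}
L2 = {2}  cumulative {0,2,3}
Reach set: {0,2,3}
witness 2: b·b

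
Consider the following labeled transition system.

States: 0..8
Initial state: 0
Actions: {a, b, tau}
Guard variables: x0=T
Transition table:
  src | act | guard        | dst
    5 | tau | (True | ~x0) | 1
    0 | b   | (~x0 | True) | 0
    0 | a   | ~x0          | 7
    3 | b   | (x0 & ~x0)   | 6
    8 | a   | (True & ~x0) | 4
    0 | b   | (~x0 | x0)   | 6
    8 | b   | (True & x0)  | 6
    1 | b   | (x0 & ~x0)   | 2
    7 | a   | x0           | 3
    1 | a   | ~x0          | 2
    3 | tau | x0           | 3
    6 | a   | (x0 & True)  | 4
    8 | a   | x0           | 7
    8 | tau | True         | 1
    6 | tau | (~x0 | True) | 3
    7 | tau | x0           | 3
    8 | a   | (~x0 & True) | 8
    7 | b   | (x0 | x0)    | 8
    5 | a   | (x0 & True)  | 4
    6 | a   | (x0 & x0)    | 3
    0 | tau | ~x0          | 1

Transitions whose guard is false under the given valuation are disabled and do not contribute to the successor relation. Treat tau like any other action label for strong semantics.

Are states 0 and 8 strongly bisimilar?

Answer: NOT BISIMILAR

Analysis:
Refine partition for ~:
  P[0] = {{0,1,2,3,4,5,6,7,8}}
  P[1] = {{0},{1,2,4},{3},{5,6},{7,8}}
  P[2] = {{0},{1,2,4},{3},{5},{6},{7},{8}}
7 equivalence class(es) (converged in 3)
class of 0: {0}; class of 8: {8}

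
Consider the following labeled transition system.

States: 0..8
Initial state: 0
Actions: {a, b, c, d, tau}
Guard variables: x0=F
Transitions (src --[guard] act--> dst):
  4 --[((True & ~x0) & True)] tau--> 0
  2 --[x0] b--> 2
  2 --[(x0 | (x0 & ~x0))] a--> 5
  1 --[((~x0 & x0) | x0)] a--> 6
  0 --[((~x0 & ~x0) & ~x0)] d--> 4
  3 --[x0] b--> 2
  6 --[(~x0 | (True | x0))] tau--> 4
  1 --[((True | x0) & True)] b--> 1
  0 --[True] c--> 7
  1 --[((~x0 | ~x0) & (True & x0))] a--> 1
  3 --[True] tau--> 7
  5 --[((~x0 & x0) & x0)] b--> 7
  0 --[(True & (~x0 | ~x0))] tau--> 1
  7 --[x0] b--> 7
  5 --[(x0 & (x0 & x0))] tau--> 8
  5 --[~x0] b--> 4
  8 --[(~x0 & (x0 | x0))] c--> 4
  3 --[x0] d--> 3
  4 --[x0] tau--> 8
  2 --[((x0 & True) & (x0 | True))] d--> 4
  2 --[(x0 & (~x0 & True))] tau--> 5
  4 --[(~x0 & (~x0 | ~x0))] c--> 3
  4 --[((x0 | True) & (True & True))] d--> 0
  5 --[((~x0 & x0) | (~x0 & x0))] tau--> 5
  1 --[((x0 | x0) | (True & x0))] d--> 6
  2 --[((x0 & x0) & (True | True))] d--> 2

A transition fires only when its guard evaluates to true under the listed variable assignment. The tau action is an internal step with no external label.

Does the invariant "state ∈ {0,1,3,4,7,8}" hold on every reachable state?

Inv-set: {0,1,3,4,7,8}
Reach set: {0,1,3,4,7}
  0: ok
  1: ok
  3: ok
  4: ok
  7: ok

Answer: INVARIANT HOLDS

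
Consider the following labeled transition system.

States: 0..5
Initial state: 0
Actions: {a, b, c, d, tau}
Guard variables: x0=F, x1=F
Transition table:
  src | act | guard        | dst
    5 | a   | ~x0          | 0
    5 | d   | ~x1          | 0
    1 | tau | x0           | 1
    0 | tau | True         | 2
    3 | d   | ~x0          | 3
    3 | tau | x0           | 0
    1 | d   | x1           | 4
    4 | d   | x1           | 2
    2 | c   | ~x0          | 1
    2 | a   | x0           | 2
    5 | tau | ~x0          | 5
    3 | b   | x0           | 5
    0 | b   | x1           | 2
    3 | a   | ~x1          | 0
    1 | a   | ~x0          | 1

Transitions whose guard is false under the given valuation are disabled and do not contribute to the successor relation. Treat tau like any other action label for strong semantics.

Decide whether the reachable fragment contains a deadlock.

R = {0,1,2}
  0: tau→2  [1 exit(s)]
  1: a→1  [1 exit(s)]
  2: c→1  [1 exit(s)]

Answer: DEADLOCK-FREE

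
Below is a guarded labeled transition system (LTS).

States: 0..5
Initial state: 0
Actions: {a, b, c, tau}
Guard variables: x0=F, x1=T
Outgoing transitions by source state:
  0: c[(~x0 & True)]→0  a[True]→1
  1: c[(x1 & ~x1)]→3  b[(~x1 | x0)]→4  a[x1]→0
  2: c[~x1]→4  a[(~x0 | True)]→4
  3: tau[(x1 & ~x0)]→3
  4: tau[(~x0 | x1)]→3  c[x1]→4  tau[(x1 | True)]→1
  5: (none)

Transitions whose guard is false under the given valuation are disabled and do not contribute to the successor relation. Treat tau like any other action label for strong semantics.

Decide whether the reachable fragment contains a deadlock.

Answer: DEADLOCK-FREE

Working:
R = {0,1}
  0: a→1  c→0  [deg 2]
  1: a→0  [deg 1]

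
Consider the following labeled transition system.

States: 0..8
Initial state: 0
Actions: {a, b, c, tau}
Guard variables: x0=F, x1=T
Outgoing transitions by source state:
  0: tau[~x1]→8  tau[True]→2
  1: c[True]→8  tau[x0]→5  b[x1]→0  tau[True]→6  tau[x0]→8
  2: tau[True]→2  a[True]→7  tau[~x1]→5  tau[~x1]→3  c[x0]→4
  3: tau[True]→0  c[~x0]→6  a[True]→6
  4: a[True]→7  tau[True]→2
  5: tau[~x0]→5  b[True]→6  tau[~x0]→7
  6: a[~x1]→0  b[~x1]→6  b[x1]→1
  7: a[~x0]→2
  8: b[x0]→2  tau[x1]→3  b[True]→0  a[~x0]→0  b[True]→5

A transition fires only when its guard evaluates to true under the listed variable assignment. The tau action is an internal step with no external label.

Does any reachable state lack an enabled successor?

Answer: DEADLOCK-FREE

Analysis:
Reach set: {0,2,7}
  0: tau→2  [1 out]
  2: a→7  tau→2  [2 out]
  7: a→2  [1 out]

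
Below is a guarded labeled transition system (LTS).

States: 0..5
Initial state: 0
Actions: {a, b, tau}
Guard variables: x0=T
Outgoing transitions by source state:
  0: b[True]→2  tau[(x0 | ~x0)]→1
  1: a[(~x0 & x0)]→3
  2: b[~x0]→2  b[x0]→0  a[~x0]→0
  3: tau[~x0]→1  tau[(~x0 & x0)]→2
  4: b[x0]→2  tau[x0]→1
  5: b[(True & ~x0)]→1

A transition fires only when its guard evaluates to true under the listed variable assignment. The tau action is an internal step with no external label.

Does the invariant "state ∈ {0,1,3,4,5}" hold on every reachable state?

Allowed set {0,1,3,4,5}
R = {0,1,2}
  0: ok
  1: ok
  2: VIOLATES
reach 2 via b — violates

Answer: INVARIANT VIOLATED at state 2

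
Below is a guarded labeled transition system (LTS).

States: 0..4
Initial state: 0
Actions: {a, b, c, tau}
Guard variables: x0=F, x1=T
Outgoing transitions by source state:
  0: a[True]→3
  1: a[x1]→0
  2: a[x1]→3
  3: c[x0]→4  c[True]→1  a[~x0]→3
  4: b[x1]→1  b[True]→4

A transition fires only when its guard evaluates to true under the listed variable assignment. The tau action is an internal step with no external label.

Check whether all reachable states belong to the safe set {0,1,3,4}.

Answer: INVARIANT HOLDS

Trace:
Safe = {0,1,3,4}
Reachable = {0,1,3}
  0: ok
  1: ok
  3: ok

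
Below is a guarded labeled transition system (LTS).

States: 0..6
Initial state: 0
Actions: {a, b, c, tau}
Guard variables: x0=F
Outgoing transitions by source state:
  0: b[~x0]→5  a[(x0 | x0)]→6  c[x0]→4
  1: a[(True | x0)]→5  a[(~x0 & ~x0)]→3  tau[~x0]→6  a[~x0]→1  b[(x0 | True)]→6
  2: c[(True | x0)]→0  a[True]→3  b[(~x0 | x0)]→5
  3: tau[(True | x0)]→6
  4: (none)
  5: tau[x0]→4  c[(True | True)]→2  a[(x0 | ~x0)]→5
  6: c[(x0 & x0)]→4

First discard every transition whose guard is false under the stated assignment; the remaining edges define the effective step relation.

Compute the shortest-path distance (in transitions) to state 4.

Answer: UNREACHABLE

Trace:
Layered search for 4:
  depth 0: {0}
  depth 1: {5}
  depth 2: {2}
  depth 3: {3}
  depth 4: {6}
4 never appears.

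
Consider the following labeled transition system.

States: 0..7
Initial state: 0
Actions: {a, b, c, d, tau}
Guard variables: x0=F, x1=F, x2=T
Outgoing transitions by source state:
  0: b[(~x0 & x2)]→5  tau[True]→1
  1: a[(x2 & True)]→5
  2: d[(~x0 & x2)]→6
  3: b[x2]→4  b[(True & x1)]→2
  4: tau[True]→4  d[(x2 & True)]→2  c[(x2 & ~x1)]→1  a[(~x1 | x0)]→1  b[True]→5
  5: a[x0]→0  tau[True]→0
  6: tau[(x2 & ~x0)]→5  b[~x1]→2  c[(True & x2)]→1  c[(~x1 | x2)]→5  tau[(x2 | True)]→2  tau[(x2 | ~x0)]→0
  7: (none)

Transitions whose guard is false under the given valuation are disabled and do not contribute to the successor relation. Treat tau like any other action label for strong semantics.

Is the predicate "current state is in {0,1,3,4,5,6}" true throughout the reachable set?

Safe = {0,1,3,4,5,6}
Reach set: {0,1,5}
  0: ✓
  1: ✓
  5: ✓

Answer: INVARIANT HOLDS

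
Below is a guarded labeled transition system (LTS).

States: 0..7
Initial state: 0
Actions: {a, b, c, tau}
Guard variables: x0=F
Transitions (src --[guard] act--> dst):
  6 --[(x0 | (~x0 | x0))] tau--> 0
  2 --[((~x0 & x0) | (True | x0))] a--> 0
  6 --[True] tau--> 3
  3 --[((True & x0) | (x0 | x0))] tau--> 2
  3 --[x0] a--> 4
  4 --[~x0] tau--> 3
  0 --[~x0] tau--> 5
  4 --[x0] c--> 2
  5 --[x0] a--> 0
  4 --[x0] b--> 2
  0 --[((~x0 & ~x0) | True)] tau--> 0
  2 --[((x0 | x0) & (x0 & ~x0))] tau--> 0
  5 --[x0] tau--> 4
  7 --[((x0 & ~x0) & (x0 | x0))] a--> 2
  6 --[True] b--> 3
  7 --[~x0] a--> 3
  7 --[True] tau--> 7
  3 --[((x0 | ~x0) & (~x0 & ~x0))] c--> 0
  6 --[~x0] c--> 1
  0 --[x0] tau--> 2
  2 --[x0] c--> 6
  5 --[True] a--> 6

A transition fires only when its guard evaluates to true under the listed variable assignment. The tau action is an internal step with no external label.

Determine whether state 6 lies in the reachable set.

Answer: REACHABLE

Trace:
Guard filter leaves 12 enabled edge(s).
Layer 0: {0}
Layer 1: {5}  now seen {0,5}
Layer 2: {6}  now seen {0,5,6}
Layer 3: {1,3}  now seen {0,1,3,5,6}
Reach set: {0,1,3,5,6}
witness 6: tau·a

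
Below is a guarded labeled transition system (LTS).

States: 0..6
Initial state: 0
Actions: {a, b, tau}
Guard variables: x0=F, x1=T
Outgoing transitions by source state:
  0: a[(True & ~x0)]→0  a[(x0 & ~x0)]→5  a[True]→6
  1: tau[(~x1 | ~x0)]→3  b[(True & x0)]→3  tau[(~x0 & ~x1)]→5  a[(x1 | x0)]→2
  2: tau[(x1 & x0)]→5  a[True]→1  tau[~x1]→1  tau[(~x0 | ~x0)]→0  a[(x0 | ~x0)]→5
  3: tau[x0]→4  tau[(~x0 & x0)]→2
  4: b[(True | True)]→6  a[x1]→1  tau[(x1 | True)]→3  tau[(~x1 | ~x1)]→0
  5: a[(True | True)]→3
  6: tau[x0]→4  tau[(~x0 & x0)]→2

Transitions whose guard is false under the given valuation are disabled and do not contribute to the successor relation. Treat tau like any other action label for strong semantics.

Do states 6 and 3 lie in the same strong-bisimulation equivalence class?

Refine partition for ~:
  π0 = {{0,1,2,3,4,5,6}}
  π1 = {{0,5},{1,2},{3,6},{4}}
  π2 = {{0},{1},{2},{3,6},{4},{5}}
Fixed point at round 3; 6 class(es).
class of 6: {3,6}; class of 3: {3,6}

Answer: BISIMILAR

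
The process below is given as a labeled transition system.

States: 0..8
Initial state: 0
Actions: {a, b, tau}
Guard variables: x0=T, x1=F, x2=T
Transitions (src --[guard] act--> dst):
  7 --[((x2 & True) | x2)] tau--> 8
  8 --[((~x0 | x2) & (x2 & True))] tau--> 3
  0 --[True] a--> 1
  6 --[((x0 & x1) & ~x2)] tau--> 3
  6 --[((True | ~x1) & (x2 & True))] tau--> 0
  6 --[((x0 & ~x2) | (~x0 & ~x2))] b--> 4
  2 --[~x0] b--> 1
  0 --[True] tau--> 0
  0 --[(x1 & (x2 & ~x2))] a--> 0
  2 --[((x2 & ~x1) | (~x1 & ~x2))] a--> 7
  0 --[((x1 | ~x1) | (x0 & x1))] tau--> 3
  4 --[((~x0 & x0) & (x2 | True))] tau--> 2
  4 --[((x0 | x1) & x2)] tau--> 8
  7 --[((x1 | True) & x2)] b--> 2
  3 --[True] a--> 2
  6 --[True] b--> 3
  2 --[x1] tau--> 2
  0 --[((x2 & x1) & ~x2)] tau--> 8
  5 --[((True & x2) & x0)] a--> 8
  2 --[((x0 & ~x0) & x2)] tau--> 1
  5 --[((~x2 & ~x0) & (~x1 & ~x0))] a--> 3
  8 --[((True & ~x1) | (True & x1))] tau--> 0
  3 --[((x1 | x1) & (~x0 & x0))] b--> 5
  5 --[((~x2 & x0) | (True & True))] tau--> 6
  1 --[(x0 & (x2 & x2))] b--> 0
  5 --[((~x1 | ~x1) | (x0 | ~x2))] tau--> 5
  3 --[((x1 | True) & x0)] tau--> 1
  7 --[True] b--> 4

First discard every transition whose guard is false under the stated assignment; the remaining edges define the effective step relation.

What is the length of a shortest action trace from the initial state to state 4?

BFS to 4:
  Layer 0: {0}
  Layer 1: {1,3}
  Layer 2: {2}
  Layer 3: {7}
  Layer 4: {4,8}
first hit 4 at d=4 via tau·a·a·b

Answer: 4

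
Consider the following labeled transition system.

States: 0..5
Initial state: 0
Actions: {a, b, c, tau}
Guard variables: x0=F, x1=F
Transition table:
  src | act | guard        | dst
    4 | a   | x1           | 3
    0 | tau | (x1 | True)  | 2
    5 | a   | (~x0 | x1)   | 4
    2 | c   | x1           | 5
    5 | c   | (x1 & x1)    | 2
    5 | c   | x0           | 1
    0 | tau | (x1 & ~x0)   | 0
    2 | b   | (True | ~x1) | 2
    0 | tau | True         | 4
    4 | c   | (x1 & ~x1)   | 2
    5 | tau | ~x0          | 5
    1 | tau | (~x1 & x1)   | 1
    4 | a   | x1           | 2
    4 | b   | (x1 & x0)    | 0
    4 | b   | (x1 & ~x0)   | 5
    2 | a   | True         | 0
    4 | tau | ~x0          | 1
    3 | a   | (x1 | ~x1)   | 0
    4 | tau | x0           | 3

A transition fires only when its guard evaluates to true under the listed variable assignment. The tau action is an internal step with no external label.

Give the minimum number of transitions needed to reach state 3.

Answer: UNREACHABLE

Trace:
BFS to 3:
  depth 0: {0}
  depth 1: {2,4}
  depth 2: {1}
3 never appears.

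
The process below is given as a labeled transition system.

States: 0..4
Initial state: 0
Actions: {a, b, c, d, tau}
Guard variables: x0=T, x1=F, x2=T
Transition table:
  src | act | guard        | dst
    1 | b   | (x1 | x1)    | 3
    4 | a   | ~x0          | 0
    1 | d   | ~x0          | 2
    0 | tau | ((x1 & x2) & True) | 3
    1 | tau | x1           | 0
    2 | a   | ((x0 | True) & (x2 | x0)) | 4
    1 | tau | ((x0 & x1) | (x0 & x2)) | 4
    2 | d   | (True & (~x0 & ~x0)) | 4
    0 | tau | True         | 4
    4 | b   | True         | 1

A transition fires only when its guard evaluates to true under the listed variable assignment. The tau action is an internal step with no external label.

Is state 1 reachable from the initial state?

Answer: REACHABLE

Working:
After dropping false guards: 4 live edges.
Layer 0: {0}
Layer 1: {4}  now seen {0,4}
Layer 2: {1}  now seen {0,1,4}
Reachable = {0,1,4}
trace reaching 1: tau·b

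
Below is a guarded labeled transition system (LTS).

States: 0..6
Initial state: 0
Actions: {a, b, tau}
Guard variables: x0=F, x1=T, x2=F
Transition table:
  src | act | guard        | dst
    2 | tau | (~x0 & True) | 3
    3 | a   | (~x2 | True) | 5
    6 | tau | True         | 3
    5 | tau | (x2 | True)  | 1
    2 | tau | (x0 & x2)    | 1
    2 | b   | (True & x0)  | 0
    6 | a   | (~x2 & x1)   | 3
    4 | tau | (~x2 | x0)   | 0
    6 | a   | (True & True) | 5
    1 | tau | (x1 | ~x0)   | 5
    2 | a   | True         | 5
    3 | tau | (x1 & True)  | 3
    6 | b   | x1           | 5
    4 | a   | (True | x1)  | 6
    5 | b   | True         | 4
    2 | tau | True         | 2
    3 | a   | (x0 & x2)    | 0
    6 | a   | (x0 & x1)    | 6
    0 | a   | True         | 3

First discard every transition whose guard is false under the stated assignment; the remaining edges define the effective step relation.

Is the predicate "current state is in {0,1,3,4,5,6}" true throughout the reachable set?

Answer: INVARIANT HOLDS

Working:
Safe = {0,1,3,4,5,6}
Reachable = {0,1,3,4,5,6}
  0: ✓
  1: ✓
  3: ✓
  4: ✓
  5: ✓
  6: ✓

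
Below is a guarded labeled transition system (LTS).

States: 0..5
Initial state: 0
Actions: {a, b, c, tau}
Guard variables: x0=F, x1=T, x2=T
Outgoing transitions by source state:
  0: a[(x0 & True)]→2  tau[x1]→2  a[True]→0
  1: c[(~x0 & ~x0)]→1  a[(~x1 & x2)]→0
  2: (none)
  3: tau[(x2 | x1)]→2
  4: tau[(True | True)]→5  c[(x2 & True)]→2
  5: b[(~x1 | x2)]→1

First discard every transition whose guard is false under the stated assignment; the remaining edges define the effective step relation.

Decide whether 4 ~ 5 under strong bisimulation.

Answer: NOT BISIMILAR

Working:
Compute ~ classes (split until stable):
  P[0] = {{0,1,2,3,4,5}}
  P[1] = {{0},{1},{2},{3},{4},{5}}
Fixed point at round 2; 6 class(es).
[4]={4}  [5]={5}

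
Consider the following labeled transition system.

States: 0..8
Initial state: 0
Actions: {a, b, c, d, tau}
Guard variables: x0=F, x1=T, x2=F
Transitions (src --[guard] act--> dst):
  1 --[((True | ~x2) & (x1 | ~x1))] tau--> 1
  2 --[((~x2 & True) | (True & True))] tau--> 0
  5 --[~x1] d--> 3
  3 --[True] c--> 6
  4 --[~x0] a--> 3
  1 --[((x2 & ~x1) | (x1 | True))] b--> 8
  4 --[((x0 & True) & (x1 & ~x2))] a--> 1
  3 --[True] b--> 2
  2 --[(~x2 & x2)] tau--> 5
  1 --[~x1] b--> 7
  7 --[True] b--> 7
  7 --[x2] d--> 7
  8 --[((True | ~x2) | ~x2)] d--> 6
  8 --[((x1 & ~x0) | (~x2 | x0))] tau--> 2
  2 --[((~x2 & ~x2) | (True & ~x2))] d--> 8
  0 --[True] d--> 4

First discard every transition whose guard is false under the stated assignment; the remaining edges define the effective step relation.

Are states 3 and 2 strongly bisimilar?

Compute ~ classes (split until stable):
  round 0: {{0,1,2,3,4,5,6,7,8}}
  round 1: {{0},{1},{2,8},{3},{4},{5,6},{7}}
  round 2: {{0},{1},{2},{3},{4},{5,6},{7},{8}}
Fixed point at round 3; 8 class(es).
3∈{3}, 2∈{2}

Answer: NOT BISIMILAR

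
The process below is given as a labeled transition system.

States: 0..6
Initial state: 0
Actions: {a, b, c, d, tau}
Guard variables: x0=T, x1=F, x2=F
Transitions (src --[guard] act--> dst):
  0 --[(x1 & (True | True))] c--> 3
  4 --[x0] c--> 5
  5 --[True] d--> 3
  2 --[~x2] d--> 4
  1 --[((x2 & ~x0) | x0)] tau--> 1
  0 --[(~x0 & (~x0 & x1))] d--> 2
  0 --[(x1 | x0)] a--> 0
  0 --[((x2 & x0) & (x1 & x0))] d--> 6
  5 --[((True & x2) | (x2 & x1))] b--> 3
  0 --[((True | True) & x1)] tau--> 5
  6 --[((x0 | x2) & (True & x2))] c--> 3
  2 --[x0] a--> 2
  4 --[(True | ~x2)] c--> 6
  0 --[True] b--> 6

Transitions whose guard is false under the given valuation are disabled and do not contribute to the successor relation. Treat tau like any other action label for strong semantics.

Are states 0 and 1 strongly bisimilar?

Bisimulation quotient by refinement:
  P[0] = {{0,1,2,3,4,5,6}}
  P[1] = {{0},{1},{2},{3,6},{4},{5}}
6 equivalence class(es) (converged in 2)
[0]={0}  [1]={1}

Answer: NOT BISIMILAR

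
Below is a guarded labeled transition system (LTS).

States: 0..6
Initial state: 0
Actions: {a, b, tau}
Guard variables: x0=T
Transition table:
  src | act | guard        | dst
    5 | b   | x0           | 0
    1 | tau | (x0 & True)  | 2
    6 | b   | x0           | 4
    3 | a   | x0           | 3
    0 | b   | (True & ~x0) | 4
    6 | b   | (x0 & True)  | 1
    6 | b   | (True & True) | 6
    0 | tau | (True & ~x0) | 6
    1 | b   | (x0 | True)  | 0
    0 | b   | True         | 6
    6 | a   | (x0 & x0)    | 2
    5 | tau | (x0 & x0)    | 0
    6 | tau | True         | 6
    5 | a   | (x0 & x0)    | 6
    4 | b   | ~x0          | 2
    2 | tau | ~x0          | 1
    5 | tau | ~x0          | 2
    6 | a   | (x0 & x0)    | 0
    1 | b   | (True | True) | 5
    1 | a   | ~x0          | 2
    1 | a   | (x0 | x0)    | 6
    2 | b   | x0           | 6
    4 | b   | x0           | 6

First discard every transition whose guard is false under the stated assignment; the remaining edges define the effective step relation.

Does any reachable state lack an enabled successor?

Answer: DEADLOCK-FREE

Trace:
Reachable = {0,1,2,4,5,6}
  0: b→6  [1 out]
  1: a→6  b→0  b→5  tau→2  [4 out]
  2: b→6  [1 out]
  4: b→6  [1 out]
  5: a→6  b→0  tau→0  [3 out]
  6: a→0  a→2  b→1  b→4  b→6  tau→6  [6 out]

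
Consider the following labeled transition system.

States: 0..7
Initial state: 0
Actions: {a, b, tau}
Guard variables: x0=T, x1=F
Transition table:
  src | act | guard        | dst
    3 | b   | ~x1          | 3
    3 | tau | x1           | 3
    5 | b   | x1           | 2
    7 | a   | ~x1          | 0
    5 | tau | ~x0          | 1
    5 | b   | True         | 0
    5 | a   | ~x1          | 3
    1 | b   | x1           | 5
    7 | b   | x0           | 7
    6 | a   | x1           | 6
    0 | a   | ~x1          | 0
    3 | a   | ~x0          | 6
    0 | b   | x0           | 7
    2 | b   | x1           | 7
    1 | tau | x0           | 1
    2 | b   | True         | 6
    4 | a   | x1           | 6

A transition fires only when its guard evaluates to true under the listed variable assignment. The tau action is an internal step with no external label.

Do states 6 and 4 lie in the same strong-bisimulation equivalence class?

Refine partition for ~:
  π0 = {{0,1,2,3,4,5,6,7}}
  π1 = {{0,5,7},{1},{2,3},{4,6}}
  π2 = {{0,7},{1},{2},{3},{4,6},{5}}
stable after 3 split(s): 6 block(s)
6∈{4,6}, 4∈{4,6}

Answer: BISIMILAR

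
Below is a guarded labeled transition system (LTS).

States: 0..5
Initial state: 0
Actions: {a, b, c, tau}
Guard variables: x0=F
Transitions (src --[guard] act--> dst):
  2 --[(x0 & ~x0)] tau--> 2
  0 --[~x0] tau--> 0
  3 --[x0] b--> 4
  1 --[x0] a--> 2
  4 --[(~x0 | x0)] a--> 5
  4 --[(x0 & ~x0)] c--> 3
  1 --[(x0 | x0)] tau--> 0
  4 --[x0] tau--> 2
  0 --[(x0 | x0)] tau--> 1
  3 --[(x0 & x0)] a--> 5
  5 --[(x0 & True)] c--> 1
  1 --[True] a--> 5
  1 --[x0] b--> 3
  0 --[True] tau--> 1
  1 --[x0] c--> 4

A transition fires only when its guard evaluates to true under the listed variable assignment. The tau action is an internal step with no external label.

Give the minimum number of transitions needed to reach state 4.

Layered search for 4:
  L0 = {0}
  L1 = {1}
  L2 = {5}
4 never appears.

Answer: UNREACHABLE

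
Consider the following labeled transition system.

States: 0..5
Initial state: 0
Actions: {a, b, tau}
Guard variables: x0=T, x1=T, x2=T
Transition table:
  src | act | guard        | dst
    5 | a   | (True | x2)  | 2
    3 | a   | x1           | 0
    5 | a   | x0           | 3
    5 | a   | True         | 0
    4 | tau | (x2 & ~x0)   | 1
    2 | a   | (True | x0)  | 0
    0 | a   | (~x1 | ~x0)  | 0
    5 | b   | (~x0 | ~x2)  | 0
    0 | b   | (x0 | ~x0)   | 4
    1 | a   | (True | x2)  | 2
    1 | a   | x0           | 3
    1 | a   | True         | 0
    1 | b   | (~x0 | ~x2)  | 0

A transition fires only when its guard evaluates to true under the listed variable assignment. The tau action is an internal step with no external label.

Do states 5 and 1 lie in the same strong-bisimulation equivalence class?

Compute ~ classes (split until stable):
  P[0] = {{0,1,2,3,4,5}}
  P[1] = {{0},{1,2,3,5},{4}}
  P[2] = {{0},{1,5},{2,3},{4}}
4 equivalence class(es) (converged in 3)
[5]={1,5}  [1]={1,5}

Answer: BISIMILAR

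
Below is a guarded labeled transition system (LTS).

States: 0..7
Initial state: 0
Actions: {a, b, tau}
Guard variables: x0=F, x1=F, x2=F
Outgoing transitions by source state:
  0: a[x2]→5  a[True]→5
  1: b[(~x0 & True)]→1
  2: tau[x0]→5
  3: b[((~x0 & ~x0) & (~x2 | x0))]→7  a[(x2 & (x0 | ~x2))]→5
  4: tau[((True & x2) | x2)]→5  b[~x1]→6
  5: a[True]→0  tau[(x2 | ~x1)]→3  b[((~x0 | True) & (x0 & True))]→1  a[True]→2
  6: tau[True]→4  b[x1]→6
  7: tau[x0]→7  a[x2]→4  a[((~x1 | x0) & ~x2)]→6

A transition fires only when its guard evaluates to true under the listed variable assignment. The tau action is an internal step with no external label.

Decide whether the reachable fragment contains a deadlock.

Reach set: {0,2,3,4,5,6,7}
  0: a→5  [deg 1]
  2: ∅  [no exit]
  3: b→7  [deg 1]
  4: b→6  [deg 1]
  5: a→0  a→2  tau→3  [deg 3]
  6: tau→4  [deg 1]
  7: a→6  [deg 1]
witness 2: a·a

Answer: DEADLOCK at state 2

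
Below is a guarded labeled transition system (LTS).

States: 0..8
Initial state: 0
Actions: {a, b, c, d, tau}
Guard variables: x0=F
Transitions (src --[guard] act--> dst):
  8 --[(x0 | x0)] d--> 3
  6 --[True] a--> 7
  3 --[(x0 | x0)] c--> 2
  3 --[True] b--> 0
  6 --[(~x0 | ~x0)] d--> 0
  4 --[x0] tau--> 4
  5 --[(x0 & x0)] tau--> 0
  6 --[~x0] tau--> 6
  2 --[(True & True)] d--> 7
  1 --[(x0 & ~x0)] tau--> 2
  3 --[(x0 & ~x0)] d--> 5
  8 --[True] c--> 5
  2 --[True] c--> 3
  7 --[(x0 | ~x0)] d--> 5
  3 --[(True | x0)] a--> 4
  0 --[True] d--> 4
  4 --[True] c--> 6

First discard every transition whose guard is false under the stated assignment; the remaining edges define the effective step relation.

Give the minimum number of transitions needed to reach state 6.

Answer: 2

Working:
Breadth-first toward 6:
  Layer 0: {0}
  Layer 1: {4}
  Layer 2: {6}
6 enters at depth 2; path d·c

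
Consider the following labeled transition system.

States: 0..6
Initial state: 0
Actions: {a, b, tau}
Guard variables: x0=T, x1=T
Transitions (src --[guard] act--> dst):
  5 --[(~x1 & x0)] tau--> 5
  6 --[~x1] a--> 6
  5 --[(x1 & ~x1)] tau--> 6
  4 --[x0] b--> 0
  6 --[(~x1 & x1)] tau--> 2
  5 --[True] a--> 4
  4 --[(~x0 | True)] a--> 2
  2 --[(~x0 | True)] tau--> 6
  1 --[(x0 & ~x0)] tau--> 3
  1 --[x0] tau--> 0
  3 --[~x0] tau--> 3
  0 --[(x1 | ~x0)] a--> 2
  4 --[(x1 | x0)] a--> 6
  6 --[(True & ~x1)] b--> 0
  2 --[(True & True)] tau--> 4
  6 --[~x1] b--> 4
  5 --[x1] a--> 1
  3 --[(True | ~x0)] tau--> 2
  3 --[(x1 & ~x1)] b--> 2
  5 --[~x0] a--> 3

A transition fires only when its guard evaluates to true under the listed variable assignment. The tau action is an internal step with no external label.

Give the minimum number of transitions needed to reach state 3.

Answer: UNREACHABLE

Analysis:
Layered search for 3:
  L0 = {0}
  L1 = {2}
  L2 = {4,6}
3 never appears.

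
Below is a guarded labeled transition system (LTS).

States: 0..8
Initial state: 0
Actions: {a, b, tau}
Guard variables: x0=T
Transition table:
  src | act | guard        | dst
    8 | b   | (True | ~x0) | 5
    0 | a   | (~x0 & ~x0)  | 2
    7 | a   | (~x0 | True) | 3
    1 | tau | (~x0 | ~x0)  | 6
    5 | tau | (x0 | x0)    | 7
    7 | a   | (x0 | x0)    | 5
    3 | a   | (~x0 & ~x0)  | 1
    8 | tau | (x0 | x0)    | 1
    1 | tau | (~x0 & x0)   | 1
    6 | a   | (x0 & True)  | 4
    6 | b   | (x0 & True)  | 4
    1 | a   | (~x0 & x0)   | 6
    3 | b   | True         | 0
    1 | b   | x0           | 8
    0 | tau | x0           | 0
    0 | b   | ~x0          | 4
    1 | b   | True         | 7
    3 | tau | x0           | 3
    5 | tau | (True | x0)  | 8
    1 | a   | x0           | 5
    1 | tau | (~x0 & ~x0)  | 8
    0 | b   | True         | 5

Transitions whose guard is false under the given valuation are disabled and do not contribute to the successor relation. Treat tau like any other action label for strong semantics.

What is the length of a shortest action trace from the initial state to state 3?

Answer: 3

Trace:
BFS to 3:
  Layer 0: {0}
  Layer 1: {5}
  Layer 2: {7,8}
  Layer 3: {1,3}
first hit 3 at d=3 via b·tau·a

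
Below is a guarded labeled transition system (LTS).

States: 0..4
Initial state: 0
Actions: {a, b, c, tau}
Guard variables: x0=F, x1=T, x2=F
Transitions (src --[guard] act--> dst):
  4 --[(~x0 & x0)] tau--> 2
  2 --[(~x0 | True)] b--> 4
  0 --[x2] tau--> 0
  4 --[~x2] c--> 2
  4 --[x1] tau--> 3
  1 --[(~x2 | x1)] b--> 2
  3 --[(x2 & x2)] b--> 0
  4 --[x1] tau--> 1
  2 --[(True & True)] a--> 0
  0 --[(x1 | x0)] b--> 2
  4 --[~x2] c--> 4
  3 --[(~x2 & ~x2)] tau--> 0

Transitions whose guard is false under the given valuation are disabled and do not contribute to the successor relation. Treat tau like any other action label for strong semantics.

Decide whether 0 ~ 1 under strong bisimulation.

Answer: BISIMILAR

Trace:
Compute ~ classes (split until stable):
  P[0] = {{0,1,2,3,4}}
  P[1] = {{0,1},{2},{3},{4}}
4 equivalence class(es) (converged in 2)
0∈{0,1}, 1∈{0,1}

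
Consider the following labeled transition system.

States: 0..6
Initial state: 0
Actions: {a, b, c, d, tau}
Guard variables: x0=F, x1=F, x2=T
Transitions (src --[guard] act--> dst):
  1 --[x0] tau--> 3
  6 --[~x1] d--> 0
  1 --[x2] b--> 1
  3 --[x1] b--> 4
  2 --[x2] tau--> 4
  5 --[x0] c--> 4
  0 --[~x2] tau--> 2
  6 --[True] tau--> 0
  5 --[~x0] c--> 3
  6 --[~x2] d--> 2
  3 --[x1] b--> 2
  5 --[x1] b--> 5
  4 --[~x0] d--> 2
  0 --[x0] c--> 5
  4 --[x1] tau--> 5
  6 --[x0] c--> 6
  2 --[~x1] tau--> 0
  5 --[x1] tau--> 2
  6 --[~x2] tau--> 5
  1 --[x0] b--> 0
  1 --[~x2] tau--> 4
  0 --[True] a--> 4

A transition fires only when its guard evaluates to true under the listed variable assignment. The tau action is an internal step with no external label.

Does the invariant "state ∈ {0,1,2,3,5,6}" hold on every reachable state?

Answer: INVARIANT VIOLATED at state 4

Trace:
Allowed set {0,1,2,3,5,6}
Reachable = {0,2,4}
  0: ok
  2: ok
  4: ✗ unsafe
witness against invariant: a → 4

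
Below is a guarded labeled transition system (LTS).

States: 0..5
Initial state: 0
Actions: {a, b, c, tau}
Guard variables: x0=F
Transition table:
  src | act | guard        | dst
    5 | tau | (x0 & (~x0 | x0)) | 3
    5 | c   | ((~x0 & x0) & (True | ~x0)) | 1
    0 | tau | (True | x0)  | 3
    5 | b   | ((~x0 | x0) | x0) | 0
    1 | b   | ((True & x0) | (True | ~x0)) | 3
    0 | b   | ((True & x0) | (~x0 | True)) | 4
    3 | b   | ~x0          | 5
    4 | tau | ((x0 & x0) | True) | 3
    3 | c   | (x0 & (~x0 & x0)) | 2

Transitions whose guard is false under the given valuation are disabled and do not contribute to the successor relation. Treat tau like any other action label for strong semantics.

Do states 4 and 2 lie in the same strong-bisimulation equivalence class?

Answer: NOT BISIMILAR

Analysis:
Compute ~ classes (split until stable):
  P[0] = {{0,1,2,3,4,5}}
  P[1] = {{0},{1,3,5},{2},{4}}
  P[2] = {{0},{1,3},{2},{4},{5}}
  P[3] = {{0},{1},{2},{3},{4},{5}}
stable after 4 split(s): 6 block(s)
4∈{4}, 2∈{2}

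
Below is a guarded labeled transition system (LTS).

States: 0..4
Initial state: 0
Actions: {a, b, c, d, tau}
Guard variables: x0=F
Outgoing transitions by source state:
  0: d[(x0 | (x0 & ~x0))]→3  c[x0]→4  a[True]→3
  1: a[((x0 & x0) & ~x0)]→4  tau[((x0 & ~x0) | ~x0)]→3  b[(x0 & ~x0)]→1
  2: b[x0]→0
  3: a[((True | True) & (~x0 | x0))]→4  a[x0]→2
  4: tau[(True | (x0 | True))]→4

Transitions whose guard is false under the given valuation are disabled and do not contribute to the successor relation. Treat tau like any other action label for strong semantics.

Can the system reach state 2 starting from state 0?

Guard filter leaves 4 enabled edge(s).
L0 = {0}
L1 = {3}  now seen {0,3}
L2 = {4}  now seen {0,3,4}
Reach set: {0,3,4}

Answer: UNREACHABLE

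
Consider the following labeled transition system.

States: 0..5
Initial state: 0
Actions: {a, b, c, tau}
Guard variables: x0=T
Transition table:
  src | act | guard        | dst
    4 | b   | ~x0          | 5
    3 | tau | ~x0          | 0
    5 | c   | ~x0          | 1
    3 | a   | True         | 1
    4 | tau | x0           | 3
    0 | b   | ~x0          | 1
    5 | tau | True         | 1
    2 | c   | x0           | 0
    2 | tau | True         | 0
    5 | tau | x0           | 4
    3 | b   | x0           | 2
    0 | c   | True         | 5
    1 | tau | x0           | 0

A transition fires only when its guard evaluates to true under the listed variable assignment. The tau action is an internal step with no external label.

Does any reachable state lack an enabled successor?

R = {0,1,2,3,4,5}
  0: c→5  [1 exit(s)]
  1: tau→0  [1 exit(s)]
  2: c→0  tau→0  [2 exit(s)]
  3: a→1  b→2  [2 exit(s)]
  4: tau→3  [1 exit(s)]
  5: tau→1  tau→4  [2 exit(s)]

Answer: DEADLOCK-FREE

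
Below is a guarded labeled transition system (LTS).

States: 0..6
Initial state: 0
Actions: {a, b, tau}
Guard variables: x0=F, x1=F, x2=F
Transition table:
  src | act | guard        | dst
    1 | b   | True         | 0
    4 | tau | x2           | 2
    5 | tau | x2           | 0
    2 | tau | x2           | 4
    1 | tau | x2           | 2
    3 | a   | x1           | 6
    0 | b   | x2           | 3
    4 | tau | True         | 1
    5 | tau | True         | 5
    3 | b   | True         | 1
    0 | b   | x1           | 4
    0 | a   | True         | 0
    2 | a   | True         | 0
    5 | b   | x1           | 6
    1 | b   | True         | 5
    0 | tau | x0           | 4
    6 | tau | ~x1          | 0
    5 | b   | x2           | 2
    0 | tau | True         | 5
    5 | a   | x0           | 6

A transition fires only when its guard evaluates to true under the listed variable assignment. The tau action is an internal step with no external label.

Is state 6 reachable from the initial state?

Guard filter leaves 9 enabled edge(s).
L0 = {0}
L1 = {5}  total {0,5}
Reachable = {0,5}

Answer: UNREACHABLE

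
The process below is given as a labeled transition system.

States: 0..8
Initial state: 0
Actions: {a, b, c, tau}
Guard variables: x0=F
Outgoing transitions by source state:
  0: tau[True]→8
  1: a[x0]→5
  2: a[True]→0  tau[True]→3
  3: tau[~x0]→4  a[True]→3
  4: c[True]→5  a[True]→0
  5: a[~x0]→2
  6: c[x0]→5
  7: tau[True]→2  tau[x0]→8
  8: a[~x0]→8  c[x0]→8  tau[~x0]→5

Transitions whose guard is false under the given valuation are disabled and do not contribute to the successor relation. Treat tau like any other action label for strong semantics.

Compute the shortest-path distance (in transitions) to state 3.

Answer: 4

Trace:
Breadth-first toward 3:
  L0 = {0}
  L1 = {8}
  L2 = {5}
  L3 = {2}
  L4 = {3}
depth(3)=4, e.g. tau·tau·a·tau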